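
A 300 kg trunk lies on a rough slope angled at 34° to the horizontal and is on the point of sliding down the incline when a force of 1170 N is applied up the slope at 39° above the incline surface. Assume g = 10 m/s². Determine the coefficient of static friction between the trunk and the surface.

On the verge of sliding down the incline, friction is at its maximum μN and acts up the slope.
Perpendicular to incline: N = W cos 34° − P sin 39° = 2487 − 736.3 = 1751 N.
Along incline: P cos 39° + μN = W sin 34° → μ = (W sin 34° − P cos 39°) / N = 0.4388.

μ ≈ 0.439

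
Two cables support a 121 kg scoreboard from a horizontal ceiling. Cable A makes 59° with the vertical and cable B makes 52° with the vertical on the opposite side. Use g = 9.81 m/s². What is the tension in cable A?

Angles from the horizontal: cable A is 90° − 59° = 31°, cable B is 90° − 52° = 38°.
Weight W = 121 × 9.81 = 1187 N acts straight down.
Horizontal: T_A cos 31° = T_B cos 38°  →  T_B = 1.088 T_A.
Vertical: T_A sin 31° + T_B sin 38° = 1187.
Substituting the horizontal relation into the vertical equation gives 1.185 T_A = 1187, so T_A = 1002 N.

T_A ≈ 1000 N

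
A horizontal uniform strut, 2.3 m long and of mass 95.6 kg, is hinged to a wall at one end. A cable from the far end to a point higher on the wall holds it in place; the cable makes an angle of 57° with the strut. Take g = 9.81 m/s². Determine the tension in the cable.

Take torques about the hinge: T sin 57° · 2.3 = 95.6×9.81×1.15 = 1078.5 N·m.
So T = 1078.5 / (0.8387 × 2.3) = 559.12 N.

T ≈ 559 N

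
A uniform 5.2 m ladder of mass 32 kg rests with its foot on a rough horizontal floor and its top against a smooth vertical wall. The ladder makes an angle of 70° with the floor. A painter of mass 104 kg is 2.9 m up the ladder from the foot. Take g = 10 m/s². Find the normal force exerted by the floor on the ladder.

N_floor ≈ 1360 N

ΣF_y = 0: N_floor = 32×10 + 104×10 = 1360 N.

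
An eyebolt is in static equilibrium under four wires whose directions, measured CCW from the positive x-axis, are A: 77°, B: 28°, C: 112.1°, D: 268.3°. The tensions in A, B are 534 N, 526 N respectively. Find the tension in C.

T_C ≈ 1390 N

Resolve: ΣF_x = 534 cos 77° + 526 cos 28° + T_C cos 112.1° + T_D cos 268.3° = 0.
        ΣF_y = 534 sin 77° + 526 sin 28° + T_C sin 112.1° + T_D sin 268.3° = 0.
The known terms sum to (584.6, 767.3) N, so -0.3762 T_C − 0.0297 T_D = -584.6 and 0.9265 T_C − 0.9996 T_D = -767.3.
Solving simultaneously: T_C = 1392 N, T_D = 2057 N.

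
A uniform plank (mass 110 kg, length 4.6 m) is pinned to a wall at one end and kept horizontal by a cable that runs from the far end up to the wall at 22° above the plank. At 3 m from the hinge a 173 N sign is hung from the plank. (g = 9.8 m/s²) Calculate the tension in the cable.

Take torques about the hinge: T sin 22° · 4.6 = 110×9.8×2.3 + 173×3 = 2998.4 N·m.
So T = 2998.4 / (0.3746 × 4.6) = 1740 N.

T ≈ 1740 N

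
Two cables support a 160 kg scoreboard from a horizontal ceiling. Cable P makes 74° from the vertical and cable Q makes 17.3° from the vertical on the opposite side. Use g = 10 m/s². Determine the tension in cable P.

T_P ≈ 476 N

Angles from the horizontal: cable P is 90° − 74° = 16°, cable Q is 90° − 17.3° = 72.7°.
Weight W = 160 × 10 = 1600 N acts straight down.
Horizontal: T_P cos 16° = T_Q cos 72.7°  →  T_Q = 3.232 T_P.
Vertical: T_P sin 16° + T_Q sin 72.7° = 1600.
Substituting the horizontal relation into the vertical equation gives 3.362 T_P = 1600, so T_P = 475.9 N.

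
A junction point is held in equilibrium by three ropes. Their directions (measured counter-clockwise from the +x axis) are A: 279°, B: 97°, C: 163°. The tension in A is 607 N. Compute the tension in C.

Resolve: ΣF_x = 607 cos 279° + T_B cos 97° + T_C cos 163° = 0.
        ΣF_y = 607 sin 279° + T_B sin 97° + T_C sin 163° = 0.
The known terms sum to (94.96, -599.5) N, so -0.1219 T_B − 0.9563 T_C = -94.96 and 0.9925 T_B + 0.2924 T_C = 599.5.
Solving simultaneously: T_B = 597.2 N, T_C = 23.19 N.

T_C ≈ 23.2 N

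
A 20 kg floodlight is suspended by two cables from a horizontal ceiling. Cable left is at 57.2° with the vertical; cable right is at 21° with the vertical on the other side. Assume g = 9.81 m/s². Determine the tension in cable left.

Angles from the horizontal: cable left is 90° − 57.2° = 32.8°, cable right is 90° − 21° = 69°.
Weight W = 20 × 9.81 = 196.2 N acts straight down.
Horizontal: T_left cos 32.8° = T_right cos 69°  →  T_right = 2.346 T_left.
Vertical: T_left sin 32.8° + T_right sin 69° = 196.2.
Substituting the horizontal relation into the vertical equation gives 2.731 T_left = 196.2, so T_left = 71.83 N.

T_left ≈ 71.8 N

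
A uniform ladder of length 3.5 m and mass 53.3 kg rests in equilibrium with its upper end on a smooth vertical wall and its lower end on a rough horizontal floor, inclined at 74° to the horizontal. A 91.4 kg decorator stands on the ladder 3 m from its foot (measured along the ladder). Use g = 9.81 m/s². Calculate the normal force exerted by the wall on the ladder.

Torques about the foot: N_wall · 3.5 sin 74° = 53.3×9.81×1.75 cos 74° + 91.4×9.81×3 cos 74° → N_wall = 295.34 N.

N_wall ≈ 295 N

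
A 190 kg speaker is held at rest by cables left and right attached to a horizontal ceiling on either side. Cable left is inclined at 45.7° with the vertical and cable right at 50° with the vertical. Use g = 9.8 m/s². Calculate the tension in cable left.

T_left ≈ 1430 N

Angles from the horizontal: cable left is 90° − 45.7° = 44.3°, cable right is 90° − 50° = 40°.
Weight W = 190 × 9.8 = 1862 N acts straight down.
Horizontal: T_left cos 44.3° = T_right cos 40°  →  T_right = 0.9343 T_left.
Vertical: T_left sin 44.3° + T_right sin 40° = 1862.
Substituting the horizontal relation into the vertical equation gives 1.299 T_left = 1862, so T_left = 1433 N.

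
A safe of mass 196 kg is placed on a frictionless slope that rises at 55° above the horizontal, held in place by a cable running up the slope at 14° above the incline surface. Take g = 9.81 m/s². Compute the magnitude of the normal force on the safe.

N ≈ 710 N

Take axes along and perpendicular to the incline. Weight components: W sin 55° = 1575 N down-slope, W cos 55° = 1103 N into the surface.
Along incline: T cos 14° = W sin 55° → T = 1623 N.
Perpendicular: N = W cos 55° − T sin 14° = 710.2 N.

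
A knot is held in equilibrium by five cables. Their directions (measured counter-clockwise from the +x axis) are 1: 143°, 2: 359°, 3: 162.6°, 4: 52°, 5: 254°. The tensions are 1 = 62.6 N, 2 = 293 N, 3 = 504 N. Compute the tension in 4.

T_4 ≈ 746 N

Resolve: ΣF_x = 62.6 cos 143° + 293 cos 359° + 504 cos 162.6° + T_4 cos 52° + T_5 cos 254° = 0.
        ΣF_y = 62.6 sin 143° + 293 sin 359° + 504 sin 162.6° + T_4 sin 52° + T_5 sin 254° = 0.
The known terms sum to (-238, 183.3) N, so 0.6157 T_4 − 0.2756 T_5 = 238 and 0.7880 T_4 − 0.9613 T_5 = -183.3.
Solving simultaneously: T_4 = 745.5 N, T_5 = 801.8 N.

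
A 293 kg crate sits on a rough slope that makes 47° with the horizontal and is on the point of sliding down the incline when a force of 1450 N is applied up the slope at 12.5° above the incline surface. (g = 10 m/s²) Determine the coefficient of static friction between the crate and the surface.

μ ≈ 0.432

On the verge of sliding down the incline, friction is at its maximum μN and acts up the slope.
Perpendicular to incline: N = W cos 47° − P sin 12.5° = 1998 − 313.8 = 1684 N.
Along incline: P cos 12.5° + μN = W sin 47° → μ = (W sin 47° − P cos 12.5°) / N = 0.4317.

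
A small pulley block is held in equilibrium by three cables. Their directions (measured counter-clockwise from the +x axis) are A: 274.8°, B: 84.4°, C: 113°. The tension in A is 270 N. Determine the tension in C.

Resolve: ΣF_x = 270 cos 274.8° + T_B cos 84.4° + T_C cos 113° = 0.
        ΣF_y = 270 sin 274.8° + T_B sin 84.4° + T_C sin 113° = 0.
The known terms sum to (22.59, -269.1) N, so 0.0976 T_B − 0.3907 T_C = -22.59 and 0.9952 T_B + 0.9205 T_C = 269.1.
Solving simultaneously: T_B = 176.2 N, T_C = 101.8 N.

T_C ≈ 102 N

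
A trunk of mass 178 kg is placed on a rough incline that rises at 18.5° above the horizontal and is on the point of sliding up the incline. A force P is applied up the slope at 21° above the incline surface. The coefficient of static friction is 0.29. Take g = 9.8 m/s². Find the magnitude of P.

P ≈ 996 N

On the verge of sliding up the incline, friction equals μN and acts down the slope.
Perpendicular: N + P sin 21° = W cos 18.5° = 1654 N.
Along incline: P cos 21° = W sin 18.5° + μN  with W sin 18.5° = 553.5 N.
Solving the pair for P and N: P = 995.9 N, N = 1297 N (and f = μN = 376.2 N).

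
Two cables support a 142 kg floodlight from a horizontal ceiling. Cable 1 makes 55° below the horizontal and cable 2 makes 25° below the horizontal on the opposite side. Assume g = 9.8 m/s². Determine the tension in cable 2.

T_2 ≈ 811 N

Weight W = 142 × 9.8 = 1392 N acts straight down.
Horizontal: T_1 cos 55° = T_2 cos 25°  →  T_1 = 1.58 T_2.
Vertical: T_1 sin 55° + T_2 sin 25° = 1392.
Substituting the horizontal relation into the vertical equation gives 1.717 T_2 = 1392, so T_2 = 810.5 N.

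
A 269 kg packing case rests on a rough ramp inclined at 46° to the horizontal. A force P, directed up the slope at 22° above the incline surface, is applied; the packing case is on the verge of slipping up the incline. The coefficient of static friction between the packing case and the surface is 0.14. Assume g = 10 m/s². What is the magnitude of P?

On the verge of sliding up the incline, friction equals μN and acts down the slope.
Perpendicular: N + P sin 22° = W cos 46° = 1869 N.
Along incline: P cos 22° = W sin 46° + μN  with W sin 46° = 1935 N.
Solving the pair for P and N: P = 2242 N, N = 1029 N (and f = μN = 144 N).

P ≈ 2240 N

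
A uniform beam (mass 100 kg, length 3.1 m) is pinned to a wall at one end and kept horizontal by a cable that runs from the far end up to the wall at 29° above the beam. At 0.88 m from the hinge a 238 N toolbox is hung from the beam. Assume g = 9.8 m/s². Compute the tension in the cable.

T ≈ 1150 N

Take torques about the hinge: T sin 29° · 3.1 = 100×9.8×1.55 + 238×0.88 = 1728.4 N·m.
So T = 1728.4 / (0.4848 × 3.1) = 1150.1 N.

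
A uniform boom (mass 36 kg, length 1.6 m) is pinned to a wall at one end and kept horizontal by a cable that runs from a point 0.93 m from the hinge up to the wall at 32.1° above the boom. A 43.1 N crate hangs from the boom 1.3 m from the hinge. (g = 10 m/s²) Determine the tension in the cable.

T ≈ 696 N

Take torques about the hinge: T sin 32.1° · 0.93 = 36×10×0.8 + 43.1×1.3 = 344.03 N·m.
So T = 344.03 / (0.5314 × 0.93) = 696.13 N.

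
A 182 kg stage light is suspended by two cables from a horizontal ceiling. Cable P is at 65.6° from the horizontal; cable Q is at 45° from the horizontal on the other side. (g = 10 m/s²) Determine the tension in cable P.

Weight W = 182 × 10 = 1820 N acts straight down.
Horizontal: T_P cos 65.6° = T_Q cos 45°  →  T_Q = 0.5842 T_P.
Vertical: T_P sin 65.6° + T_Q sin 45° = 1820.
Substituting the horizontal relation into the vertical equation gives 1.324 T_P = 1820, so T_P = 1375 N.

T_P ≈ 1370 N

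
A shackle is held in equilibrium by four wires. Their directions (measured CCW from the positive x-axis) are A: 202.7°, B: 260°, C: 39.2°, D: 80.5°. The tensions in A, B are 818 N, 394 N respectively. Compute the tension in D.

Resolve: ΣF_x = 818 cos 202.7° + 394 cos 260° + T_C cos 39.2° + T_D cos 80.5° = 0.
        ΣF_y = 818 sin 202.7° + 394 sin 260° + T_C sin 39.2° + T_D sin 80.5° = 0.
The known terms sum to (-823.1, -703.7) N, so 0.7749 T_C + 0.1650 T_D = 823.1 and 0.6320 T_C + 0.9863 T_D = 703.7.
Solving simultaneously: T_C = 1054 N, T_D = 38.07 N.

T_D ≈ 38.1 N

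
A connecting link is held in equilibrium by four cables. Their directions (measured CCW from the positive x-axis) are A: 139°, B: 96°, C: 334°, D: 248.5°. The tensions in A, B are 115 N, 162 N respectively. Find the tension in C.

T_C ≈ 184 N

Resolve: ΣF_x = 115 cos 139° + 162 cos 96° + T_C cos 334° + T_D cos 248.5° = 0.
        ΣF_y = 115 sin 139° + 162 sin 96° + T_C sin 334° + T_D sin 248.5° = 0.
The known terms sum to (-103.7, 236.6) N, so 0.8988 T_C − 0.3665 T_D = 103.7 and -0.4384 T_C − 0.9304 T_D = -236.6.
Solving simultaneously: T_C = 183.8 N, T_D = 167.7 N.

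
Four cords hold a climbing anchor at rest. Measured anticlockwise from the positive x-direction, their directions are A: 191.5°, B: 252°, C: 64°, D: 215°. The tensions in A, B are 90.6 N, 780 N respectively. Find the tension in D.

Resolve: ΣF_x = 90.6 cos 191.5° + 780 cos 252° + T_C cos 64° + T_D cos 215° = 0.
        ΣF_y = 90.6 sin 191.5° + 780 sin 252° + T_C sin 64° + T_D sin 215° = 0.
The known terms sum to (-329.8, -759.9) N, so 0.4384 T_C − 0.8192 T_D = 329.8 and 0.8988 T_C − 0.5736 T_D = 759.9.
Solving simultaneously: T_C = 893.7 N, T_D = 75.65 N.

T_D ≈ 75.7 N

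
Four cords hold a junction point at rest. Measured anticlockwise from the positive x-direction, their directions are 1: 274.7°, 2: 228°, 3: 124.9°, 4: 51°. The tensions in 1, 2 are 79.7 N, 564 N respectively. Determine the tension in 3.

T_3 ≈ 26.6 N

Resolve: ΣF_x = 79.7 cos 274.7° + 564 cos 228° + T_3 cos 124.9° + T_4 cos 51° = 0.
        ΣF_y = 79.7 sin 274.7° + 564 sin 228° + T_3 sin 124.9° + T_4 sin 51° = 0.
The known terms sum to (-370.9, -498.6) N, so -0.5721 T_3 + 0.6293 T_4 = 370.9 and 0.8202 T_3 + 0.7771 T_4 = 498.6.
Solving simultaneously: T_3 = 26.59 N, T_4 = 613.5 N.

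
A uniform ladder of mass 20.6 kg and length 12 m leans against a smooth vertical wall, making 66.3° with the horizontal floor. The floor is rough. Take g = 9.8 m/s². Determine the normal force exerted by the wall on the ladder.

Torques about the foot: N_wall · 12 sin 66.3° = 20.6×9.8×6 cos 66.3° → N_wall = 44.31 N.

N_wall ≈ 44.3 N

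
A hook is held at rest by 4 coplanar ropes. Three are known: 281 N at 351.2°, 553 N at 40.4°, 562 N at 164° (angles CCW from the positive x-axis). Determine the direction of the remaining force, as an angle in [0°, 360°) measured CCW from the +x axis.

θ ≈ 251°

Sum the known components: ΣF_x = 158.6 N, ΣF_y = 470.3 N.
For equilibrium the remaining force must supply (−ΣF_x, −ΣF_y) = (-158.6, -470.3) N.
Magnitude = √((-158.6)² + (-470.3)²) = 496.3 N; direction = atan2(-470.3, -158.6) = 251.4°.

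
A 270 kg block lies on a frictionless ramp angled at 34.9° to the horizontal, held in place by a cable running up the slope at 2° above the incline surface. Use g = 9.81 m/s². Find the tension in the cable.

Take axes along and perpendicular to the incline. Weight components: W sin 34.9° = 1515 N down-slope, W cos 34.9° = 2172 N into the surface.
Along incline: T cos 2° = W sin 34.9° → T = 1516 N.
Perpendicular: N = W cos 34.9° − T sin 2° = 2119 N.

T ≈ 1520 N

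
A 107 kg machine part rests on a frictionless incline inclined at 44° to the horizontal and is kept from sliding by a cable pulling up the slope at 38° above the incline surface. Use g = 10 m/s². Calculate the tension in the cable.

T ≈ 943 N

Take axes along and perpendicular to the incline. Weight components: W sin 44° = 743.3 N down-slope, W cos 44° = 769.7 N into the surface.
Along incline: T cos 38° = W sin 44° → T = 943.2 N.
Perpendicular: N = W cos 44° − T sin 38° = 189 N.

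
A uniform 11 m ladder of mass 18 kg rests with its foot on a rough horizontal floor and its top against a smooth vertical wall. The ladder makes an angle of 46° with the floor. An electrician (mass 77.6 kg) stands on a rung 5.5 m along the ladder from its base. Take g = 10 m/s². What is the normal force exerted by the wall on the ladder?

Torques about the foot: N_wall · 11 sin 46° = 18×10×5.5 cos 46° + 77.6×10×5.5 cos 46° → N_wall = 461.6 N.

N_wall ≈ 462 N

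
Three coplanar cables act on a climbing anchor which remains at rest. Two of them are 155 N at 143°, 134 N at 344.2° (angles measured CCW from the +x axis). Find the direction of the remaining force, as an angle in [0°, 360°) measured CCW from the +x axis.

Sum the known components: ΣF_x = 5.149 N, ΣF_y = 56.8 N.
For equilibrium the remaining force must supply (−ΣF_x, −ΣF_y) = (-5.149, -56.8) N.
Magnitude = √((-5.149)² + (-56.8)²) = 57.03 N; direction = atan2(-56.8, -5.149) = 264.8°.

θ ≈ 265°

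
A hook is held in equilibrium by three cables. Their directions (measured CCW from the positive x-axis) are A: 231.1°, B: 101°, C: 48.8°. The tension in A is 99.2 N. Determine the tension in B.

T_B ≈ 5.04 N

Resolve: ΣF_x = 99.2 cos 231.1° + T_B cos 101° + T_C cos 48.8° = 0.
        ΣF_y = 99.2 sin 231.1° + T_B sin 101° + T_C sin 48.8° = 0.
The known terms sum to (-62.29, -77.2) N, so -0.1908 T_B + 0.6587 T_C = 62.29 and 0.9816 T_B + 0.7524 T_C = 77.2.
Solving simultaneously: T_B = 5.038 N, T_C = 96.03 N.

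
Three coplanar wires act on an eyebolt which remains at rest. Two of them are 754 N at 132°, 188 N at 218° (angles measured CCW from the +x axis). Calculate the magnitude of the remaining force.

F ≈ 790 N

Sum the known components: ΣF_x = -652.7 N, ΣF_y = 444.6 N.
For equilibrium the remaining force must supply (−ΣF_x, −ΣF_y) = (652.7, -444.6) N.
Magnitude = √((652.7)² + (-444.6)²) = 789.7 N; direction = atan2(-444.6, 652.7) = 325.7°.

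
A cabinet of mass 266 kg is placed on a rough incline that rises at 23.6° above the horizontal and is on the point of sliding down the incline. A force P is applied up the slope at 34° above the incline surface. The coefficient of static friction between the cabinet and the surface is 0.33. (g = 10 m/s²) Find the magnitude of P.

On the verge of sliding down the incline, friction equals μN and acts up the slope.
Perpendicular: N + P sin 34° = W cos 23.6° = 2438 N.
Along incline: P cos 34° + μN = W sin 23.6° with W sin 23.6° = 1065 N.
Solving the pair for P and N: P = 404.3 N, N = 2211 N (and f = μN = 729.8 N).

P ≈ 404 N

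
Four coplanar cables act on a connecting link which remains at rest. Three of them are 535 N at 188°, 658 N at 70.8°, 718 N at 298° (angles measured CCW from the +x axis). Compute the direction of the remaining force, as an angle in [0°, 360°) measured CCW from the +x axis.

Sum the known components: ΣF_x = 23.68 N, ΣF_y = -87.01 N.
For equilibrium the remaining force must supply (−ΣF_x, −ΣF_y) = (-23.68, 87.01) N.
Magnitude = √((-23.68)² + (87.01)²) = 90.18 N; direction = atan2(87.01, -23.68) = 105.2°.

θ ≈ 105°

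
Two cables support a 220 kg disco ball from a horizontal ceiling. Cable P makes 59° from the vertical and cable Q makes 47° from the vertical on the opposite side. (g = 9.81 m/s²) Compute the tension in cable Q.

T_Q ≈ 1920 N

Angles from the horizontal: cable P is 90° − 59° = 31°, cable Q is 90° − 47° = 43°.
Weight W = 220 × 9.81 = 2158 N acts straight down.
Horizontal: T_P cos 31° = T_Q cos 43°  →  T_P = 0.8532 T_Q.
Vertical: T_P sin 31° + T_Q sin 43° = 2158.
Substituting the horizontal relation into the vertical equation gives 1.121 T_Q = 2158, so T_Q = 1924 N.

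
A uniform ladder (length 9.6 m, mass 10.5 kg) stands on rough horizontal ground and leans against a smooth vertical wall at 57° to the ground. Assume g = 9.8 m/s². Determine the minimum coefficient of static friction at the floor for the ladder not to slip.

ΣF_y = 0: N_floor = 10.5×9.8 = 102.9 N.
Torques about the foot: N_wall · 9.6 sin 57° = 10.5×9.8×4.8 cos 57° → N_wall = 33.412 N.
ΣF_x = 0: f_floor = N_wall = 33.412 N.
μ_min = f_floor / N_floor = 33.412 / 102.9 = 0.3247.

μ_min ≈ 0.325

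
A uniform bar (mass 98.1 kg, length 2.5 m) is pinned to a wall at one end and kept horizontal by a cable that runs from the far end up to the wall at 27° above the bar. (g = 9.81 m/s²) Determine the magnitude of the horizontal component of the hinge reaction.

H_x ≈ 944 N

Take torques about the hinge: T sin 27° · 2.5 = 98.1×9.81×1.25 = 1203 N·m.
So T = 1203 / (0.4540 × 2.5) = 1059.9 N.
ΣF_x = 0: H_x = T cos 27° = 944.37 N.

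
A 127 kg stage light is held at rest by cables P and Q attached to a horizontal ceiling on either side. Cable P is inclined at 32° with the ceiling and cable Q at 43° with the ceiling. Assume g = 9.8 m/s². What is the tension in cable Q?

Weight W = 127 × 9.8 = 1245 N acts straight down.
Horizontal: T_P cos 32° = T_Q cos 43°  →  T_P = 0.8624 T_Q.
Vertical: T_P sin 32° + T_Q sin 43° = 1245.
Substituting the horizontal relation into the vertical equation gives 1.139 T_Q = 1245, so T_Q = 1093 N.

T_Q ≈ 1090 N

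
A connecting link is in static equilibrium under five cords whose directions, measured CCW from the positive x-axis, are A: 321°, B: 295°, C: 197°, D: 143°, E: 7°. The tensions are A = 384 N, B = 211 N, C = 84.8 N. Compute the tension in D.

Resolve: ΣF_x = 384 cos 321° + 211 cos 295° + 84.8 cos 197° + T_D cos 143° + T_E cos 7° = 0.
        ΣF_y = 384 sin 321° + 211 sin 295° + 84.8 sin 197° + T_D sin 143° + T_E sin 7° = 0.
The known terms sum to (306.5, -457.7) N, so -0.7986 T_D + 0.9925 T_E = -306.5 and 0.6018 T_D + 0.1219 T_E = 457.7.
Solving simultaneously: T_D = 707.7 N, T_E = 260.7 N.

T_D ≈ 708 N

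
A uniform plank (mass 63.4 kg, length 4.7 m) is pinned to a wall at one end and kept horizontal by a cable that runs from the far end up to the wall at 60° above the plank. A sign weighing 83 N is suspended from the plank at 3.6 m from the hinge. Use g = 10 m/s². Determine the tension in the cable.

T ≈ 439 N

Take torques about the hinge: T sin 60° · 4.7 = 63.4×10×2.35 + 83×3.6 = 1788.7 N·m.
So T = 1788.7 / (0.8660 × 4.7) = 439.45 N.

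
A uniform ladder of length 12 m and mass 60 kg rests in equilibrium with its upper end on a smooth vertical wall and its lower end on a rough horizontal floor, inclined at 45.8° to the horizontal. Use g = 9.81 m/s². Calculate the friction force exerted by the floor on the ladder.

f ≈ 286 N

Torques about the foot: N_wall · 12 sin 45.8° = 60×9.81×6 cos 45.8° → N_wall = 286.19 N.
ΣF_x = 0: f_floor = N_wall = 286.19 N.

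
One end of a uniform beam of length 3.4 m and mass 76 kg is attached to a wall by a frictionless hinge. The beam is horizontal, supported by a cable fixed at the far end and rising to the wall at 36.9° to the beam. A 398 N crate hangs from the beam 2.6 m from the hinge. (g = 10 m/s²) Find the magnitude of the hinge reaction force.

Take torques about the hinge: T sin 36.9° · 3.4 = 76×10×1.7 + 398×2.6 = 2326.8 N·m.
So T = 2326.8 / (0.6004 × 3.4) = 1139.8 N.
ΣF_x = 0: H_x = T cos 36.9° = 911.47 N.
ΣF_y = 0: H_y = (76×10 + 398) − T sin 36.9° = 1158 − 684.35 = 473.65 N.
|H| = √(H_x² + H_y²) = √((911.47)² + (473.65)²) = 1027.2 N.

|H| ≈ 1030 N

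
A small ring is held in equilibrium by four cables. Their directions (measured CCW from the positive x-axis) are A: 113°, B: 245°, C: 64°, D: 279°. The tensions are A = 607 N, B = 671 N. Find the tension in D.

T_D ≈ 778 N

Resolve: ΣF_x = 607 cos 113° + 671 cos 245° + T_C cos 64° + T_D cos 279° = 0.
        ΣF_y = 607 sin 113° + 671 sin 245° + T_C sin 64° + T_D sin 279° = 0.
The known terms sum to (-520.8, -49.39) N, so 0.4384 T_C + 0.1564 T_D = 520.8 and 0.8988 T_C − 0.9877 T_D = 49.39.
Solving simultaneously: T_C = 910.2 N, T_D = 778.3 N.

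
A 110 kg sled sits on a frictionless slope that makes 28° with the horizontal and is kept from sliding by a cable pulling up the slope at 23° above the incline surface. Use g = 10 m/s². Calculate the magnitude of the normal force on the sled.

Take axes along and perpendicular to the incline. Weight components: W sin 28° = 516.4 N down-slope, W cos 28° = 971.2 N into the surface.
Along incline: T cos 23° = W sin 28° → T = 561 N.
Perpendicular: N = W cos 28° − T sin 23° = 752 N.

N ≈ 752 N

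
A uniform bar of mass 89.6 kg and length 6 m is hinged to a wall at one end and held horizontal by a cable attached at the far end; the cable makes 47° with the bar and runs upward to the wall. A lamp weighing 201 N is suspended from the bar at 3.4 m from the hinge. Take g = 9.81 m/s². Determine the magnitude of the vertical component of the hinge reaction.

|H_y| ≈ 527 N

Take torques about the hinge: T sin 47° · 6 = 89.6×9.81×3 + 201×3.4 = 3320.3 N·m.
So T = 3320.3 / (0.7314 × 6) = 756.66 N.
ΣF_y = 0: H_y = (89.6×9.81 + 201) − T sin 47° = 1080 − 553.39 = 526.59 N.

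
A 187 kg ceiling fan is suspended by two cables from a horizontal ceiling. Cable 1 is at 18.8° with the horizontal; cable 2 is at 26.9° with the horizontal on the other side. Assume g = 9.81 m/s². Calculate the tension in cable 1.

T_1 ≈ 2290 N

Weight W = 187 × 9.81 = 1834 N acts straight down.
Horizontal: T_1 cos 18.8° = T_2 cos 26.9°  →  T_2 = 1.062 T_1.
Vertical: T_1 sin 18.8° + T_2 sin 26.9° = 1834.
Substituting the horizontal relation into the vertical equation gives 0.8025 T_1 = 1834, so T_1 = 2286 N.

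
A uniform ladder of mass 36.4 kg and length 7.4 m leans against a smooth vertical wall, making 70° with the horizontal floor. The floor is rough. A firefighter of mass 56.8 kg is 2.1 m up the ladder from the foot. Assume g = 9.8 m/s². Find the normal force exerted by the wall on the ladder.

Torques about the foot: N_wall · 7.4 sin 70° = 36.4×9.8×3.7 cos 70° + 56.8×9.8×2.1 cos 70° → N_wall = 122.41 N.

N_wall ≈ 122 N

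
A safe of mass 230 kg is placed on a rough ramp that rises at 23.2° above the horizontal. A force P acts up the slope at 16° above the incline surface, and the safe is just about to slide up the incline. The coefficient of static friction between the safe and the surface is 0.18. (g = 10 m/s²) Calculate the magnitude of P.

P ≈ 1270 N

On the verge of sliding up the incline, friction equals μN and acts down the slope.
Perpendicular: N + P sin 16° = W cos 23.2° = 2114 N.
Along incline: P cos 16° = W sin 23.2° + μN  with W sin 23.2° = 906.1 N.
Solving the pair for P and N: P = 1273 N, N = 1763 N (and f = μN = 317.4 N).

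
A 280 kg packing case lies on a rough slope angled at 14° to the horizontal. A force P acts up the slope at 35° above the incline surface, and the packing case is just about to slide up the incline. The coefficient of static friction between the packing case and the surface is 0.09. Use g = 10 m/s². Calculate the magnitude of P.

P ≈ 1060 N

On the verge of sliding up the incline, friction equals μN and acts down the slope.
Perpendicular: N + P sin 35° = W cos 14° = 2717 N.
Along incline: P cos 35° = W sin 14° + μN  with W sin 14° = 677.4 N.
Solving the pair for P and N: P = 1059 N, N = 2110 N (and f = μN = 189.9 N).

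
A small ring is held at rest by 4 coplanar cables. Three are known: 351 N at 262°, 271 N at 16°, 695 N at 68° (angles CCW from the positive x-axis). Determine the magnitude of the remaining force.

F ≈ 601 N

Sum the known components: ΣF_x = 472 N, ΣF_y = 371.5 N.
For equilibrium the remaining force must supply (−ΣF_x, −ΣF_y) = (-472, -371.5) N.
Magnitude = √((-472)² + (-371.5)²) = 600.7 N; direction = atan2(-371.5, -472) = 218.2°.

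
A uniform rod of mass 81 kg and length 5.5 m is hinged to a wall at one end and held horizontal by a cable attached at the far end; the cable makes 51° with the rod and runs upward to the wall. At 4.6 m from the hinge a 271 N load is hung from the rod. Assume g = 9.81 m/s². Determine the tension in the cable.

Take torques about the hinge: T sin 51° · 5.5 = 81×9.81×2.75 + 271×4.6 = 3431.8 N·m.
So T = 3431.8 / (0.7771 × 5.5) = 802.89 N.

T ≈ 803 N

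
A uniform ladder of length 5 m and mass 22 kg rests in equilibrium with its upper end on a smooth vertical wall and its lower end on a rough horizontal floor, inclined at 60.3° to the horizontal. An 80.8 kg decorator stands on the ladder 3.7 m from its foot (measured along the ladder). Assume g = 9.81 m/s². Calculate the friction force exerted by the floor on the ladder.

Torques about the foot: N_wall · 5 sin 60.3° = 22×9.81×2.5 cos 60.3° + 80.8×9.81×3.7 cos 60.3° → N_wall = 396.12 N.
ΣF_x = 0: f_floor = N_wall = 396.12 N.

f ≈ 396 N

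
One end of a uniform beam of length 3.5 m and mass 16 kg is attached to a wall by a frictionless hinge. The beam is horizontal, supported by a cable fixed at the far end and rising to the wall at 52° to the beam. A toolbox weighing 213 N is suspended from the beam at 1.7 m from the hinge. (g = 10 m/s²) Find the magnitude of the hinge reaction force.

Take torques about the hinge: T sin 52° · 3.5 = 16×10×1.75 + 213×1.7 = 642.1 N·m.
So T = 642.1 / (0.7880 × 3.5) = 232.81 N.
ΣF_x = 0: H_x = T cos 52° = 143.33 N.
ΣF_y = 0: H_y = (16×10 + 213) − T sin 52° = 373 − 183.46 = 189.54 N.
|H| = √(H_x² + H_y²) = √((143.33)² + (189.54)²) = 237.64 N.

|H| ≈ 238 N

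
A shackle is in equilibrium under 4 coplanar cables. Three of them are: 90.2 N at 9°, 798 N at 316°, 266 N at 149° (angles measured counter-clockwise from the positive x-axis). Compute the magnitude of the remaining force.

Sum the known components: ΣF_x = 435.1 N, ΣF_y = -403.2 N.
For equilibrium the remaining force must supply (−ΣF_x, −ΣF_y) = (-435.1, 403.2) N.
Magnitude = √((-435.1)² + (403.2)²) = 593.2 N; direction = atan2(403.2, -435.1) = 137.2°.

F ≈ 593 N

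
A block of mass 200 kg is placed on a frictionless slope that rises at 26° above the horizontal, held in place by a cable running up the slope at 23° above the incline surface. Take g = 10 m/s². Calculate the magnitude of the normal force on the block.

Take axes along and perpendicular to the incline. Weight components: W sin 26° = 876.7 N down-slope, W cos 26° = 1798 N into the surface.
Along incline: T cos 23° = W sin 26° → T = 952.5 N.
Perpendicular: N = W cos 26° − T sin 23° = 1425 N.

N ≈ 1430 N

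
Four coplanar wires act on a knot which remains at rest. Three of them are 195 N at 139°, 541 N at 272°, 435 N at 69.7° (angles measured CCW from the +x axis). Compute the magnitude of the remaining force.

F ≈ 23.1 N

Sum the known components: ΣF_x = 22.63 N, ΣF_y = -4.757 N.
For equilibrium the remaining force must supply (−ΣF_x, −ΣF_y) = (-22.63, 4.757) N.
Magnitude = √((-22.63)² + (4.757)²) = 23.12 N; direction = atan2(4.757, -22.63) = 168.1°.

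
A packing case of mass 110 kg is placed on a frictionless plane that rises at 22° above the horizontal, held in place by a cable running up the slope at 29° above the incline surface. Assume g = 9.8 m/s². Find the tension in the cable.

T ≈ 462 N

Take axes along and perpendicular to the incline. Weight components: W sin 22° = 403.8 N down-slope, W cos 22° = 999.5 N into the surface.
Along incline: T cos 29° = W sin 22° → T = 461.7 N.
Perpendicular: N = W cos 22° − T sin 29° = 775.7 N.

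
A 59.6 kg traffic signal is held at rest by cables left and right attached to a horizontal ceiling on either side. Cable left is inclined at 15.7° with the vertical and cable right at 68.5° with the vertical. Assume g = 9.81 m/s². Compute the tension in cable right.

T_right ≈ 159 N

Angles from the horizontal: cable left is 90° − 15.7° = 74.3°, cable right is 90° − 68.5° = 21.5°.
Weight W = 59.6 × 9.81 = 584.7 N acts straight down.
Horizontal: T_left cos 74.3° = T_right cos 21.5°  →  T_left = 3.438 T_right.
Vertical: T_left sin 74.3° + T_right sin 21.5° = 584.7.
Substituting the horizontal relation into the vertical equation gives 3.677 T_right = 584.7, so T_right = 159 N.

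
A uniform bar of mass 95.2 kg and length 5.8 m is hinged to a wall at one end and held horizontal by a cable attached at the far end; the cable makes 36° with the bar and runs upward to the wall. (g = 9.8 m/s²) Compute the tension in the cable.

Take torques about the hinge: T sin 36° · 5.8 = 95.2×9.8×2.9 = 2705.6 N·m.
So T = 2705.6 / (0.5878 × 5.8) = 793.62 N.

T ≈ 794 N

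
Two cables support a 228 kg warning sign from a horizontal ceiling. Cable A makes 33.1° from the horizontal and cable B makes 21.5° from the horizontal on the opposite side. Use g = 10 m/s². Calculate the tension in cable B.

T_B ≈ 2340 N

Weight W = 228 × 10 = 2280 N acts straight down.
Horizontal: T_A cos 33.1° = T_B cos 21.5°  →  T_A = 1.111 T_B.
Vertical: T_A sin 33.1° + T_B sin 21.5° = 2280.
Substituting the horizontal relation into the vertical equation gives 0.973 T_B = 2280, so T_B = 2343 N.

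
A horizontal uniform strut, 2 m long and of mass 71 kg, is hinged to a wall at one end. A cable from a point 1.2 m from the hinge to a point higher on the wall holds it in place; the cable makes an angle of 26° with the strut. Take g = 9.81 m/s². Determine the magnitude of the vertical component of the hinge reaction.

|H_y| ≈ 116 N

Take torques about the hinge: T sin 26° · 1.2 = 71×9.81×1 = 696.51 N·m.
So T = 696.51 / (0.4384 × 1.2) = 1324 N.
ΣF_y = 0: H_y = (71×9.81) − T sin 26° = 696.51 − 580.43 = 116.08 N.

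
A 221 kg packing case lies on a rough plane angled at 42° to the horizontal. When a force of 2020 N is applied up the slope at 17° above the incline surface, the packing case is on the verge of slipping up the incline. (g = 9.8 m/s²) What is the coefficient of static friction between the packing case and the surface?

μ ≈ 0.474

On the verge of sliding up the incline, friction is at its maximum μN and acts down the slope.
Perpendicular to incline: N = W cos 42° − P sin 17° = 1610 − 590.6 = 1019 N.
Along incline: P cos 17° − μN = W sin 42° → μ = −(W sin 42° − P cos 17°) / N = 0.4736.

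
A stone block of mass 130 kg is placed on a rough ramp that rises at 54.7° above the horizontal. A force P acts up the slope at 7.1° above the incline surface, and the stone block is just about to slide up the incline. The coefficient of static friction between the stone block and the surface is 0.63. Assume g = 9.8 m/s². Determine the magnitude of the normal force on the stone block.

N ≈ 563 N

On the verge of sliding up the incline, friction equals μN and acts down the slope.
Perpendicular: N + P sin 7.1° = W cos 54.7° = 736.2 N.
Along incline: P cos 7.1° = W sin 54.7° + μN  with W sin 54.7° = 1040 N.
Solving the pair for P and N: P = 1405 N, N = 562.5 N (and f = μN = 354.4 N).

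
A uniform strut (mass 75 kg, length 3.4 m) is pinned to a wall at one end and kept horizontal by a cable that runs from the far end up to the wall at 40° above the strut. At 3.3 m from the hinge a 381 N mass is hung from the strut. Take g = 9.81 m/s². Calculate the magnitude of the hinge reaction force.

|H| ≈ 957 N

Take torques about the hinge: T sin 40° · 3.4 = 75×9.81×1.7 + 381×3.3 = 2508.1 N·m.
So T = 2508.1 / (0.6428 × 3.4) = 1147.6 N.
ΣF_x = 0: H_x = T cos 40° = 879.12 N.
ΣF_y = 0: H_y = (75×9.81 + 381) − T sin 40° = 1116.8 − 737.67 = 379.08 N.
|H| = √(H_x² + H_y²) = √((879.12)² + (379.08)²) = 957.37 N.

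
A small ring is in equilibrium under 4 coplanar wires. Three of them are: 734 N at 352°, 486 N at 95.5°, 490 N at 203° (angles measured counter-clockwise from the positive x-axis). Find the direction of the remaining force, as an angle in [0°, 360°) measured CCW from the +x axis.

θ ≈ 220°

Sum the known components: ΣF_x = 229.2 N, ΣF_y = 190.2 N.
For equilibrium the remaining force must supply (−ΣF_x, −ΣF_y) = (-229.2, -190.2) N.
Magnitude = √((-229.2)² + (-190.2)²) = 297.8 N; direction = atan2(-190.2, -229.2) = 219.7°.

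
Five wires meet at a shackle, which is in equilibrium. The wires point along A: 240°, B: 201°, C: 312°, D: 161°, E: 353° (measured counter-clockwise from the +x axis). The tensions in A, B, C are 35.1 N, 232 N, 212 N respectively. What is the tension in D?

Resolve: ΣF_x = 35.1 cos 240° + 232 cos 201° + 212 cos 312° + T_D cos 161° + T_E cos 353° = 0.
        ΣF_y = 35.1 sin 240° + 232 sin 201° + 212 sin 312° + T_D sin 161° + T_E sin 353° = 0.
The known terms sum to (-92.28, -271.1) N, so -0.9455 T_D + 0.9925 T_E = 92.28 and 0.3256 T_D − 0.1219 T_E = 271.1.
Solving simultaneously: T_D = 1348 N, T_E = 1377 N.

T_D ≈ 1350 N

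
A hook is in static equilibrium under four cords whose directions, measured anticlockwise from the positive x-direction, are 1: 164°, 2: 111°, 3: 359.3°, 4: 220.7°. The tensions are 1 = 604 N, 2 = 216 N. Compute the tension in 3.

T_3 ≈ 1070 N

Resolve: ΣF_x = 604 cos 164° + 216 cos 111° + T_3 cos 359.3° + T_4 cos 220.7° = 0.
        ΣF_y = 604 sin 164° + 216 sin 111° + T_3 sin 359.3° + T_4 sin 220.7° = 0.
The known terms sum to (-658, 368.1) N, so 0.9999 T_3 − 0.7581 T_4 = 658 and -0.0122 T_3 − 0.6521 T_4 = -368.1.
Solving simultaneously: T_3 = 1071 N, T_4 = 544.5 N.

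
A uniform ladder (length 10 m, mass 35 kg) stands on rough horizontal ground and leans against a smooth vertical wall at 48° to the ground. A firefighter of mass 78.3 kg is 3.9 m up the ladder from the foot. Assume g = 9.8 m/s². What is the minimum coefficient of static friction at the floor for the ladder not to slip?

μ_min ≈ 0.382

ΣF_y = 0: N_floor = 35×9.8 + 78.3×9.8 = 1110.3 N.
Torques about the foot: N_wall · 10 sin 48° = 35×9.8×5 cos 48° + 78.3×9.8×3.9 cos 48° → N_wall = 423.88 N.
ΣF_x = 0: f_floor = N_wall = 423.88 N.
μ_min = f_floor / N_floor = 423.88 / 1110.3 = 0.3818.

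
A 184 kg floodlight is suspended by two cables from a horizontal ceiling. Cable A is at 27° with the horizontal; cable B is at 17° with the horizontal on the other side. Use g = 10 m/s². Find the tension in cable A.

T_A ≈ 2530 N

Weight W = 184 × 10 = 1840 N acts straight down.
Horizontal: T_A cos 27° = T_B cos 17°  →  T_B = 0.9317 T_A.
Vertical: T_A sin 27° + T_B sin 17° = 1840.
Substituting the horizontal relation into the vertical equation gives 0.7264 T_A = 1840, so T_A = 2533 N.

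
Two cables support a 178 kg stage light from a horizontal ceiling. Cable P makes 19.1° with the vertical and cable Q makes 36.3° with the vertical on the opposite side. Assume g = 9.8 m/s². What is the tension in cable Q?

Angles from the horizontal: cable P is 90° − 19.1° = 70.9°, cable Q is 90° − 36.3° = 53.7°.
Weight W = 178 × 9.8 = 1744 N acts straight down.
Horizontal: T_P cos 70.9° = T_Q cos 53.7°  →  T_P = 1.809 T_Q.
Vertical: T_P sin 70.9° + T_Q sin 53.7° = 1744.
Substituting the horizontal relation into the vertical equation gives 2.516 T_Q = 1744, so T_Q = 693.4 N.

T_Q ≈ 693 N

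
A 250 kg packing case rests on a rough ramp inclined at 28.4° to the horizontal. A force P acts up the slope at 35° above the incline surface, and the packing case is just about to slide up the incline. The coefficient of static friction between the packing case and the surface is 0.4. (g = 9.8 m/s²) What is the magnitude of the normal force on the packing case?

N ≈ 1050 N

On the verge of sliding up the incline, friction equals μN and acts down the slope.
Perpendicular: N + P sin 35° = W cos 28.4° = 2155 N.
Along incline: P cos 35° = W sin 28.4° + μN  with W sin 28.4° = 1165 N.
Solving the pair for P and N: P = 1933 N, N = 1046 N (and f = μN = 418.5 N).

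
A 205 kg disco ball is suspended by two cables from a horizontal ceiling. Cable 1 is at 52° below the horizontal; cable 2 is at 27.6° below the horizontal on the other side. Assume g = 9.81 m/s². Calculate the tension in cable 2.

T_2 ≈ 1260 N

Weight W = 205 × 9.81 = 2011 N acts straight down.
Horizontal: T_1 cos 52° = T_2 cos 27.6°  →  T_1 = 1.439 T_2.
Vertical: T_1 sin 52° + T_2 sin 27.6° = 2011.
Substituting the horizontal relation into the vertical equation gives 1.598 T_2 = 2011, so T_2 = 1259 N.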